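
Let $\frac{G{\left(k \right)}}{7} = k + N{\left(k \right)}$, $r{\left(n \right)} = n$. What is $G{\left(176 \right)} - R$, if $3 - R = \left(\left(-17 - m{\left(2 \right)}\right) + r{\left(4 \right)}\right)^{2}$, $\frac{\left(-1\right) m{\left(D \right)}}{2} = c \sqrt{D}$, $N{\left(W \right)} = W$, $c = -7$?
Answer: $3022 + 364 \sqrt{2} \approx 3536.8$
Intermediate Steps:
$m{\left(D \right)} = 14 \sqrt{D}$ ($m{\left(D \right)} = - 2 \left(- 7 \sqrt{D}\right) = 14 \sqrt{D}$)
$G{\left(k \right)} = 14 k$ ($G{\left(k \right)} = 7 \left(k + k\right) = 7 \cdot 2 k = 14 k$)
$R = 3 - \left(-13 - 14 \sqrt{2}\right)^{2}$ ($R = 3 - \left(\left(-17 - 14 \sqrt{2}\right) + 4\right)^{2} = 3 - \left(-13 - 14 \sqrt{2}\right)^{2} \approx -1072.8$)
$G{\left(176 \right)} - R = 14 \cdot 176 - \left(-558 - 364 \sqrt{2}\right) = 2464 + \left(558 + 364 \sqrt{2}\right) = 3022 + 364 \sqrt{2}$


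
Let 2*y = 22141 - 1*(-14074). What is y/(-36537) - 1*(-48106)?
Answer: 3515261629/73074 ≈ 48106.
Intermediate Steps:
y = 36215/2 (y = (22141 - 1*(-14074))/2 = (22141 + 14074)/2 = (1/2)*36215 = 36215/2 ≈ 18108.)
y/(-36537) - 1*(-48106) = (36215/2)/(-36537) - 1*(-48106) = (36215/2)*(-1/36537) + 48106 = -36215/73074 + 48106 = 3515261629/73074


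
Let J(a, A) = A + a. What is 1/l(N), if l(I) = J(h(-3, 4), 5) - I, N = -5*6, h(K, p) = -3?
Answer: 1/32 ≈ 0.031250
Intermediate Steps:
N = -30
l(I) = 2 - I (l(I) = (5 - 3) - I = 2 - I)
1/l(N) = 1/(2 - 1*(-30)) = 1/(2 + 30) = 1/32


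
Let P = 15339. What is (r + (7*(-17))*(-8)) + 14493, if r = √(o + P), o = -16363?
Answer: 15445 + 32*I ≈ 15445.0 + 32.0*I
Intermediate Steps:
r = 32*I (r = √(-16363 + 15339) = √(-1024) = 32*I ≈ 32.0*I)
(r + (7*(-17))*(-8)) + 14493 = (32*I + (7*(-17))*(-8)) + 14493 = (32*I - 119*(-8)) + 14493 = (32*I + 952) + 14493 = (952 + 32*I) + 14493 = 15445 + 32*I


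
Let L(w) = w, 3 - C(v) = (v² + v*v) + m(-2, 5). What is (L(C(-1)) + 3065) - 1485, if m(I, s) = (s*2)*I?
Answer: 1601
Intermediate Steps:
m(I, s) = 2*I*s (m(I, s) = (2*s)*I = 2*I*s)
C(v) = 23 - 2*v² (C(v) = 3 - ((v² + v*v) + 2*(-2)*5) = 3 - ((v² + v²) - 20) = 3 - (2*v² - 20) = 3 - (-20 + 2*v²) = 3 + (20 - 2*v²) = 23 - 2*v²)
(L(C(-1)) + 3065) - 1485 = ((23 - 2*(-1)²) + 3065) - 1485 = ((23 - 2*1) + 3065) - 1485 = ((23 - 2) + 3065) - 1485 = (21 + 3065) - 1485 = 3086 - 1485 = 1601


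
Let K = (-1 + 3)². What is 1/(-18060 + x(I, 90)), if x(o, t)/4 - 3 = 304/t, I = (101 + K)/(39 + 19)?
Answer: -45/811552 ≈ -5.5449e-5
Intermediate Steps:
K = 4 (K = 2² = 4)
I = 105/58 (I = (101 + 4)/(39 + 19) = 105/58 ≈ 1.8103)
x(o, t) = 12 + 1216/t (x(o, t) = 12 + 4*(304/t) = 12 + 1216/t)
1/(-18060 + x(I, 90)) = 1/(-18060 + (12 + 1216/90)) = 1/(-18060 + (12 + 1216*(1/90))) = 1/(-18060 + (12 + 608/45)) = 1/(-18060 + 1148/45) = 1/(-811552/45) = -45/811552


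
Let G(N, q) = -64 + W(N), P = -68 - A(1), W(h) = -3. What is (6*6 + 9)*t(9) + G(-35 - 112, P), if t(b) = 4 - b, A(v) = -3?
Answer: -292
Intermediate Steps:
P = -65 (P = -68 - 1*(-3) = -68 + 3 = -65)
G(N, q) = -67 (G(N, q) = -64 - 3 = -67)
(6*6 + 9)*t(9) + G(-35 - 112, P) = (6*6 + 9)*(4 - 1*9) - 67 = (36 + 9)*(4 - 9) - 67 = 45*(-5) - 67 = -225 - 67 = -292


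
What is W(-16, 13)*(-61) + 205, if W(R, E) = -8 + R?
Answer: 1669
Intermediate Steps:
W(-16, 13)*(-61) + 205 = (-8 - 16)*(-61) + 205 = -24*(-61) + 205 = 1464 + 205 = 1669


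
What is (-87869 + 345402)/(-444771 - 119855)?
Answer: -257533/564626 ≈ -0.45611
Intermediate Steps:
(-87869 + 345402)/(-444771 - 119855) = 257533/(-564626) = 257533*(-1/564626) = -257533/564626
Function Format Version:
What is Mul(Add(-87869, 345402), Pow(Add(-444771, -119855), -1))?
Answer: Rational(-257533, 564626) ≈ -0.45611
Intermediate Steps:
Mul(Add(-87869, 345402), Pow(Add(-444771, -119855), -1)) = Mul(257533, Pow(-564626, -1)) = Mul(257533, Rational(-1, 564626)) = Rational(-257533, 564626)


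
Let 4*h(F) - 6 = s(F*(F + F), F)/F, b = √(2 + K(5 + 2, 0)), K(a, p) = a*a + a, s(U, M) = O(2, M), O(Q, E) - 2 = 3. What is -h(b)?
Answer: -3/2 - 5*√58/232 ≈ -1.6641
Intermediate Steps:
O(Q, E) = 5 (O(Q, E) = 2 + 3 = 5)
s(U, M) = 5
K(a, p) = a + a² (K(a, p) = a² + a = a + a²)
b = √58 (b = √(2 + (5 + 2)*(1 + (5 + 2))) = √(2 + 7*(1 + 7)) = √(2 + 7*8) = √(2 + 56) = √58 ≈ 7.6158)
h(F) = 3/2 + 5/(4*F) (h(F) = 3/2 + (5/F)/4 = 3/2 + 5/(4*F))
-h(b) = -(5 + 6*√58)/(4*(√58)) = -√58/58*(5 + 6*√58)/4 = -√58*(5 + 6*√58)/232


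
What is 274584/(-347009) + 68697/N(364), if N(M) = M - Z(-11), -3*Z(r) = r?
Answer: 71218606515/375116729 ≈ 189.86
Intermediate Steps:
Z(r) = -r/3
N(M) = -11/3 + M (N(M) = M - (-1)*(-11)/3 = M - 1*11/3 = M - 11/3 = -11/3 + M)
274584/(-347009) + 68697/N(364) = 274584/(-347009) + 68697/(-11/3 + 364) = 274584*(-1/347009) + 68697/(1081/3) = -274584/347009 + 68697*(3/1081) = -274584/347009 + 206091/1081 = 71218606515/375116729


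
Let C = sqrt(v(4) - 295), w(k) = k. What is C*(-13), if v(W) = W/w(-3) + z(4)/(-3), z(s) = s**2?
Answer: -13*I*sqrt(2715)/3 ≈ -225.79*I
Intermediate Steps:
v(W) = -16/3 - W/3 (v(W) = W/(-3) + 4**2/(-3) = W*(-1/3) + 16*(-1/3) = -W/3 - 16/3 = -16/3 - W/3)
C = I*sqrt(2715)/3 (C = sqrt((-16/3 - 1/3*4) - 295) = sqrt((-16/3 - 4/3) - 295) = sqrt(-20/3 - 295) = sqrt(-905/3) = I*sqrt(2715)/3 ≈ 17.369*I)
C*(-13) = (I*sqrt(2715)/3)*(-13) = -13*I*sqrt(2715)/3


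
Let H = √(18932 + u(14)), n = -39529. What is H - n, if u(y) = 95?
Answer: 39529 + √19027 ≈ 39667.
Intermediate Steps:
H = √19027 (H = √(18932 + 95) = √19027 ≈ 137.94)
H - n = √19027 - 1*(-39529) = √19027 + 39529 = 39529 + √19027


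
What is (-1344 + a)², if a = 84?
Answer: 1587600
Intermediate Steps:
(-1344 + a)² = (-1344 + 84)² = (-1260)² = 1587600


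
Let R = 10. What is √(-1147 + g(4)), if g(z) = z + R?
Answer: I*√1133 ≈ 33.66*I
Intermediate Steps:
g(z) = 10 + z (g(z) = z + 10 = 10 + z)
√(-1147 + g(4)) = √(-1147 + (10 + 4)) = √(-1147 + 14) = √(-1133) = I*√1133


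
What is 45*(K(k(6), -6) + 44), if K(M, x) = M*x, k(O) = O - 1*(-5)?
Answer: -990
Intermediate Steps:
k(O) = 5 + O (k(O) = O + 5 = 5 + O)
45*(K(k(6), -6) + 44) = 45*((5 + 6)*(-6) + 44) = 45*(11*(-6) + 44) = 45*(-66 + 44) = 45*(-22) = -990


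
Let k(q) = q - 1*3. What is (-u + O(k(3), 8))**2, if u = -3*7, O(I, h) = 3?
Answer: 576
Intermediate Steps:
k(q) = -3 + q (k(q) = q - 3 = -3 + q)
u = -21
(-u + O(k(3), 8))**2 = (-1*(-21) + 3)**2 = (21 + 3)**2 = 24**2 = 576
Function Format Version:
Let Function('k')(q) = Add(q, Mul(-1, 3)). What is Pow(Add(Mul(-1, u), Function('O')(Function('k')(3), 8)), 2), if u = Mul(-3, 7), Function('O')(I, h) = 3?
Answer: 576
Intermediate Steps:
Function('k')(q) = Add(-3, q) (Function('k')(q) = Add(q, -3) = Add(-3, q))
u = -21
Pow(Add(Mul(-1, u), Function('O')(Function('k')(3), 8)), 2) = Pow(Add(Mul(-1, -21), 3), 2) = Pow(Add(21, 3), 2) = Pow(24, 2) = 576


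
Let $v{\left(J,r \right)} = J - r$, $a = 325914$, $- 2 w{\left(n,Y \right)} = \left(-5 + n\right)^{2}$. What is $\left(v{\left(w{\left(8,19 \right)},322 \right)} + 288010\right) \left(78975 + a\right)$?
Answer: $\frac{232959769263}{2} \approx 1.1648 \cdot 10^{11}$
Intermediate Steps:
$w{\left(n,Y \right)} = - \frac{\left(-5 + n\right)^{2}}{2}$
$\left(v{\left(w{\left(8,19 \right)},322 \right)} + 288010\right) \left(78975 + a\right) = \left(\left(- \frac{\left(-5 + 8\right)^{2}}{2} - 322\right) + 288010\right) \left(78975 + 325914\right) = \left(\left(- \frac{3^{2}}{2} - 322\right) + 288010\right) 404889 = \left(\left(\left(- \frac{1}{2}\right) 9 - 322\right) + 288010\right) 404889 = \left(\left(- \frac{9}{2} - 322\right) + 288010\right) 404889 = \left(- \frac{653}{2} + 288010\right) 404889 = \frac{575367}{2} \cdot 404889 = \frac{232959769263}{2}$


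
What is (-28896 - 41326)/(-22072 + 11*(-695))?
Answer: 70222/29717 ≈ 2.3630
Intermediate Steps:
(-28896 - 41326)/(-22072 + 11*(-695)) = -70222/(-22072 - 7645) = -70222/(-29717) = -70222*(-1/29717) = 70222/29717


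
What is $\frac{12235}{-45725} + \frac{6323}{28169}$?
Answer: $- \frac{11105708}{257605505} \approx -0.043111$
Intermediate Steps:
$\frac{12235}{-45725} + \frac{6323}{28169} = 12235 \left(- \frac{1}{45725}\right) + 6323 \cdot \frac{1}{28169} = - \frac{2447}{9145} + \frac{6323}{28169} = - \frac{11105708}{257605505}$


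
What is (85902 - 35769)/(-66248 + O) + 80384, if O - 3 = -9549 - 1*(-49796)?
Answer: 696591033/8666 ≈ 80382.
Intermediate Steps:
O = 40250 (O = 3 + (-9549 - 1*(-49796)) = 3 + (-9549 + 49796) = 3 + 40247 = 40250)
(85902 - 35769)/(-66248 + O) + 80384 = (85902 - 35769)/(-66248 + 40250) + 80384 = 50133/(-25998) + 80384 = 50133*(-1/25998) + 80384 = -16711/8666 + 80384 = 696591033/8666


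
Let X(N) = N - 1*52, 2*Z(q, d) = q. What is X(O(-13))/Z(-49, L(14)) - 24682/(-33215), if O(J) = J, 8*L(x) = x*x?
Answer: 789624/232505 ≈ 3.3962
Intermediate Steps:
L(x) = x**2/8 (L(x) = (x*x)/8 = x**2/8)
Z(q, d) = q/2
X(N) = -52 + N (X(N) = N - 52 = -52 + N)
X(O(-13))/Z(-49, L(14)) - 24682/(-33215) = (-52 - 13)/(((1/2)*(-49))) - 24682/(-33215) = -65/(-49/2) - 24682*(-1/33215) = -65*(-2/49) + 3526/4745 = 130/49 + 3526/4745 = 789624/232505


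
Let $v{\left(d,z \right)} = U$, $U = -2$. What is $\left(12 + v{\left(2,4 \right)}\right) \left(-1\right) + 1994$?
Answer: $1984$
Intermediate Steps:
$v{\left(d,z \right)} = -2$
$\left(12 + v{\left(2,4 \right)}\right) \left(-1\right) + 1994 = \left(12 - 2\right) \left(-1\right) + 1994 = 10 \left(-1\right) + 1994 = -10 + 1994 = 1984$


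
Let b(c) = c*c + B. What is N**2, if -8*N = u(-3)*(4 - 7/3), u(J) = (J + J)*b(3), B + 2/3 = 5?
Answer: 2500/9 ≈ 277.78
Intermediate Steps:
B = 13/3 (B = -2/3 + 5 = 13/3 ≈ 4.3333)
b(c) = 13/3 + c**2 (b(c) = c*c + 13/3 = c**2 + 13/3 = 13/3 + c**2)
u(J) = 80*J/3 (u(J) = (J + J)*(13/3 + 3**2) = (2*J)*(13/3 + 9) = (2*J)*(40/3) = 80*J/3)
N = 50/3 (N = -(80/3)*(-3)*(4 - 7/3)/8 = -(-10)*(4 - 7*1/3) = -(-10)*(4 - 7/3) = -(-10)*5/3 = -1/8*(-400/3) = 50/3 ≈ 16.667)
N**2 = (50/3)**2 = 2500/9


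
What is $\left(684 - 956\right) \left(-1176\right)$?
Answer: $319872$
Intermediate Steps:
$\left(684 - 956\right) \left(-1176\right) = \left(-272\right) \left(-1176\right) = 319872$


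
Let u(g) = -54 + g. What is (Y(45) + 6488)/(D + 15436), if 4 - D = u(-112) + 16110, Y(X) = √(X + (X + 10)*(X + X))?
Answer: -811/63 - √555/168 ≈ -13.013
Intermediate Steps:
Y(X) = √(X + 2*X*(10 + X)) (Y(X) = √(X + (10 + X)*(2*X)) = √(X + 2*X*(10 + X)))
D = -15940 (D = 4 - ((-54 - 112) + 16110) = 4 - (-166 + 16110) = 4 - 1*15944 = 4 - 15944 = -15940)
(Y(45) + 6488)/(D + 15436) = (√(45*(21 + 2*45)) + 6488)/(-15940 + 15436) = (√(45*(21 + 90)) + 6488)/(-504) = (√(45*111) + 6488)*(-1/504) = (√4995 + 6488)*(-1/504) = (3*√555 + 6488)*(-1/504) = (6488 + 3*√555)*(-1/504) = -811/63 - √555/168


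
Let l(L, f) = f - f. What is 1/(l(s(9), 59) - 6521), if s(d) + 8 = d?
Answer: -1/6521 ≈ -0.00015335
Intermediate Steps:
s(d) = -8 + d
l(L, f) = 0
1/(l(s(9), 59) - 6521) = 1/(0 - 6521) = 1/(-6521) = -1/6521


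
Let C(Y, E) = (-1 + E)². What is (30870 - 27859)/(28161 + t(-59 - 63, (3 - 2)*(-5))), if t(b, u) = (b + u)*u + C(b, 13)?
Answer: 3011/28940 ≈ 0.10404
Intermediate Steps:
t(b, u) = 144 + u*(b + u) (t(b, u) = (b + u)*u + (-1 + 13)² = u*(b + u) + 12² = u*(b + u) + 144 = 144 + u*(b + u))
(30870 - 27859)/(28161 + t(-59 - 63, (3 - 2)*(-5))) = (30870 - 27859)/(28161 + (144 + ((3 - 2)*(-5))² + (-59 - 63)*((3 - 2)*(-5)))) = 3011/(28161 + (144 + (1*(-5))² - 122*(-5))) = 3011/(28161 + (144 + (-5)² - 122*(-5))) = 3011/(28161 + (144 + 25 + 610)) = 3011/(28161 + 779) = 3011/28940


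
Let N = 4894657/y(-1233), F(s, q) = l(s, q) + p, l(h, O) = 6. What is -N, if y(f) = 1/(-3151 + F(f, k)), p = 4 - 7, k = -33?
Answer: 15408380236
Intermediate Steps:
p = -3
F(s, q) = 3 (F(s, q) = 6 - 3 = 3)
y(f) = -1/3148 (y(f) = 1/(-3151 + 3) = 1/(-3148) = -1/3148)
N = -15408380236 (N = 4894657/(-1/3148) = 4894657*(-3148) = -15408380236)
-N = -1*(-15408380236) = 15408380236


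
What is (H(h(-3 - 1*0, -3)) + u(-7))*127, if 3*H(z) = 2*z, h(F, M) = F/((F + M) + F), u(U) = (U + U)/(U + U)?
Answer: 1397/9 ≈ 155.22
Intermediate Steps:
u(U) = 1 (u(U) = (2*U)/((2*U)) = (2*U)*(1/(2*U)) = 1)
h(F, M) = F/(M + 2*F)
H(z) = 2*z/3 (H(z) = (2*z)/3 = 2*z/3)
(H(h(-3 - 1*0, -3)) + u(-7))*127 = (2*((-3 - 1*0)/(-3 + 2*(-3 - 1*0)))/3 + 1)*127 = (2*((-3 + 0)/(-3 + 2*(-3 + 0)))/3 + 1)*127 = (2*(-3/(-3 + 2*(-3)))/3 + 1)*127 = (2*(-3/(-3 - 6))/3 + 1)*127 = (2*(-3/(-9))/3 + 1)*127 = (2*(-3*(-1/9))/3 + 1)*127 = ((2/3)*(1/3) + 1)*127 = (2/9 + 1)*127 = (11/9)*127 = 1397/9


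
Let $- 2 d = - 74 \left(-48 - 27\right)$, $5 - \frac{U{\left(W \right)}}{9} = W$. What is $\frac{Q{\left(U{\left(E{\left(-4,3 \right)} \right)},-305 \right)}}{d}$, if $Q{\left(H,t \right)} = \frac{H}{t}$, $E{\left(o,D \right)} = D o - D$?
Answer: $\frac{12}{56425} \approx 0.00021267$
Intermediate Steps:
$E{\left(o,D \right)} = - D + D o$
$U{\left(W \right)} = 45 - 9 W$
$d = -2775$ ($d = - \frac{\left(-74\right) \left(-48 - 27\right)}{2} = - \frac{\left(-74\right) \left(-75\right)}{2} = \left(- \frac{1}{2}\right) 5550 = -2775$)
$\frac{Q{\left(U{\left(E{\left(-4,3 \right)} \right)},-305 \right)}}{d} = \frac{\left(45 - 9 \cdot 3 \left(-1 - 4\right)\right) \frac{1}{-305}}{-2775} = \left(45 - 9 \cdot 3 \left(-5\right)\right) \left(- \frac{1}{305}\right) \left(- \frac{1}{2775}\right) = \left(45 - -135\right) \left(- \frac{1}{305}\right) \left(- \frac{1}{2775}\right) = \left(45 + 135\right) \left(- \frac{1}{305}\right) \left(- \frac{1}{2775}\right) = 180 \left(- \frac{1}{305}\right) \left(- \frac{1}{2775}\right) = \left(- \frac{36}{61}\right) \left(- \frac{1}{2775}\right) = \frac{12}{56425}$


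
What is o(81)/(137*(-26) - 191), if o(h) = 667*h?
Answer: -2001/139 ≈ -14.396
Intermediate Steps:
o(81)/(137*(-26) - 191) = (667*81)/(137*(-26) - 191) = 54027/(-3562 - 191) = 54027/(-3753) = 54027*(-1/3753) = -2001/139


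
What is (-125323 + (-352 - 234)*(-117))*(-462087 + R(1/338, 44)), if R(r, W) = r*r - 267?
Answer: 2998182451655375/114244 ≈ 2.6244e+10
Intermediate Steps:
R(r, W) = -267 + r² (R(r, W) = r² - 267 = -267 + r²)
(-125323 + (-352 - 234)*(-117))*(-462087 + R(1/338, 44)) = (-125323 + (-352 - 234)*(-117))*(-462087 + (-267 + (1/338)²)) = (-125323 - 586*(-117))*(-462087 + (-267 + (1/338)²)) = (-125323 + 68562)*(-462087 + (-267 + 1/114244)) = -56761*(-462087 - 30503147/114244) = -56761*(-52821170375/114244) = 2998182451655375/114244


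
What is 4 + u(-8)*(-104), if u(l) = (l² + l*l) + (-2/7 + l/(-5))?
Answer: -470564/35 ≈ -13445.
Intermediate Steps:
u(l) = -2/7 + 2*l² - l/5 (u(l) = (l² + l²) + (-2*⅐ + l*(-⅕)) = 2*l² + (-2/7 - l/5) = -2/7 + 2*l² - l/5)
4 + u(-8)*(-104) = 4 + (-2/7 + 2*(-8)² - ⅕*(-8))*(-104) = 4 + (-2/7 + 2*64 + 8/5)*(-104) = 4 + (-2/7 + 128 + 8/5)*(-104) = 4 + (4526/35)*(-104) = 4 - 470704/35 = -470564/35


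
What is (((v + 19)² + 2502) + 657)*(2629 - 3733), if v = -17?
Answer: -3491952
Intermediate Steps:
(((v + 19)² + 2502) + 657)*(2629 - 3733) = (((-17 + 19)² + 2502) + 657)*(2629 - 3733) = ((2² + 2502) + 657)*(-1104) = ((4 + 2502) + 657)*(-1104) = (2506 + 657)*(-1104) = 3163*(-1104) = -3491952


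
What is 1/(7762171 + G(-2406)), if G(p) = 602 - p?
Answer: 1/7765179 ≈ 1.2878e-7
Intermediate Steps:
1/(7762171 + G(-2406)) = 1/(7762171 + (602 - 1*(-2406))) = 1/(7762171 + (602 + 2406)) = 1/(7762171 + 3008) = 1/7765179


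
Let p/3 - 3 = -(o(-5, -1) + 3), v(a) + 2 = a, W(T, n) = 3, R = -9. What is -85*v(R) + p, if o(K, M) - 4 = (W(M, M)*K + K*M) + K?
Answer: 968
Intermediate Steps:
o(K, M) = 4 + 4*K + K*M (o(K, M) = 4 + ((3*K + K*M) + K) = 4 + (4*K + K*M) = 4 + 4*K + K*M)
v(a) = -2 + a
p = 33 (p = 9 + 3*(-((4 + 4*(-5) - 5*(-1)) + 3)) = 9 + 3*(-((4 - 20 + 5) + 3)) = 9 + 3*(-(-11 + 3)) = 9 + 3*(-1*(-8)) = 9 + 3*8 = 9 + 24 = 33)
-85*v(R) + p = -85*(-2 - 9) + 33 = -85*(-11) + 33 = 935 + 33 = 968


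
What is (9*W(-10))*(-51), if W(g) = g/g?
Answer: -459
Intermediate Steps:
W(g) = 1
(9*W(-10))*(-51) = (9*1)*(-51) = 9*(-51) = -459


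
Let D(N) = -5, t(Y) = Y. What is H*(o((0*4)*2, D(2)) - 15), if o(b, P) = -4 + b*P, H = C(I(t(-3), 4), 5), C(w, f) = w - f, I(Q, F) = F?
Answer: 19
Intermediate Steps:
H = -1 (H = 4 - 1*5 = 4 - 5 = -1)
o(b, P) = -4 + P*b
H*(o((0*4)*2, D(2)) - 15) = -((-4 - 5*0*4*2) - 15) = -((-4 - 0*2) - 15) = -((-4 - 5*0) - 15) = -((-4 + 0) - 15) = -(-4 - 15) = -1*(-19) = 19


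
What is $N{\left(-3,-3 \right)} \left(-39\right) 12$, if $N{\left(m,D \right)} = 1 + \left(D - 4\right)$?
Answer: $2808$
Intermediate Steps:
$N{\left(m,D \right)} = -3 + D$ ($N{\left(m,D \right)} = 1 + \left(-4 + D\right) = -3 + D$)
$N{\left(-3,-3 \right)} \left(-39\right) 12 = \left(-3 - 3\right) \left(-39\right) 12 = \left(-6\right) \left(-39\right) 12 = 234 \cdot 12 = 2808$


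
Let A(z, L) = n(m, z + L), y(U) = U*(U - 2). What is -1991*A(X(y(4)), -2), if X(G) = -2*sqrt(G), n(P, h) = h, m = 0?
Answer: 3982 + 7964*sqrt(2) ≈ 15245.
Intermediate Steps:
y(U) = U*(-2 + U)
A(z, L) = L + z (A(z, L) = z + L = L + z)
-1991*A(X(y(4)), -2) = -1991*(-2 - 2*2*sqrt(-2 + 4)) = -1991*(-2 - 2*2*sqrt(2)) = -1991*(-2 - 4*sqrt(2)) = 3982 + 7964*sqrt(2)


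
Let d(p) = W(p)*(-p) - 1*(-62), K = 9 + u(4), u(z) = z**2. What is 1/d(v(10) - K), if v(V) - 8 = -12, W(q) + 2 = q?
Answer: -1/837 ≈ -0.0011947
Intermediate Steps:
W(q) = -2 + q
v(V) = -4 (v(V) = 8 - 12 = -4)
K = 25 (K = 9 + 4**2 = 9 + 16 = 25)
d(p) = 62 - p*(-2 + p) (d(p) = (-2 + p)*(-p) - 1*(-62) = -p*(-2 + p) + 62 = 62 - p*(-2 + p))
1/d(v(10) - K) = 1/(62 - (-4 - 1*25)*(-2 + (-4 - 1*25))) = 1/(62 - (-4 - 25)*(-2 + (-4 - 25))) = 1/(62 - 1*(-29)*(-2 - 29)) = 1/(62 - 1*(-29)*(-31)) = 1/(62 - 899) = 1/(-837) = -1/837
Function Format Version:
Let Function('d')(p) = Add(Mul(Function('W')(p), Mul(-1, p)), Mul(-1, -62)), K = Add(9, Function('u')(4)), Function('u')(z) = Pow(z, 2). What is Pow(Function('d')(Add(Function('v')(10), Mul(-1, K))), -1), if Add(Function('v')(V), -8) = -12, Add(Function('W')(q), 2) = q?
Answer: Rational(-1, 837) ≈ -0.0011947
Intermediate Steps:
Function('W')(q) = Add(-2, q)
Function('v')(V) = -4 (Function('v')(V) = Add(8, -12) = -4)
K = 25 (K = Add(9, Pow(4, 2)) = Add(9, 16) = 25)
Function('d')(p) = Add(62, Mul(-1, p, Add(-2, p))) (Function('d')(p) = Add(Mul(Add(-2, p), Mul(-1, p)), Mul(-1, -62)) = Add(Mul(-1, p, Add(-2, p)), 62) = Add(62, Mul(-1, p, Add(-2, p))))
Pow(Function('d')(Add(Function('v')(10), Mul(-1, K))), -1) = Pow(Add(62, Mul(-1, Add(-4, Mul(-1, 25)), Add(-2, Add(-4, Mul(-1, 25))))), -1) = Pow(Add(62, Mul(-1, Add(-4, -25), Add(-2, Add(-4, -25)))), -1) = Pow(Add(62, Mul(-1, -29, Add(-2, -29))), -1) = Pow(Add(62, Mul(-1, -29, -31)), -1) = Pow(Add(62, -899), -1) = Pow(-837, -1) = Rational(-1, 837)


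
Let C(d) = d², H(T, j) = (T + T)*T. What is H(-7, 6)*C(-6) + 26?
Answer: 3554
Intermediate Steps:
H(T, j) = 2*T² (H(T, j) = (2*T)*T = 2*T²)
H(-7, 6)*C(-6) + 26 = (2*(-7)²)*(-6)² + 26 = (2*49)*36 + 26 = 98*36 + 26 = 3528 + 26 = 3554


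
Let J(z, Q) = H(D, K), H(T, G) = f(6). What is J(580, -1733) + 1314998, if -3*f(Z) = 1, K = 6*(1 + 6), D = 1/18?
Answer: 3944993/3 ≈ 1.3150e+6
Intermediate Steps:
D = 1/18 ≈ 0.055556
K = 42 (K = 6*7 = 42)
f(Z) = -1/3 (f(Z) = -1/3*1 = -1/3)
H(T, G) = -1/3
J(z, Q) = -1/3
J(580, -1733) + 1314998 = -1/3 + 1314998 = 3944993/3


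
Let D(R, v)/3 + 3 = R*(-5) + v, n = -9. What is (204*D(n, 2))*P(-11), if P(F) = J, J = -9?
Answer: -242352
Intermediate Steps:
P(F) = -9
D(R, v) = -9 - 15*R + 3*v (D(R, v) = -9 + 3*(R*(-5) + v) = -9 + 3*(-5*R + v) = -9 + 3*(v - 5*R) = -9 + (-15*R + 3*v) = -9 - 15*R + 3*v)
(204*D(n, 2))*P(-11) = (204*(-9 - 15*(-9) + 3*2))*(-9) = (204*(-9 + 135 + 6))*(-9) = (204*132)*(-9) = 26928*(-9) = -242352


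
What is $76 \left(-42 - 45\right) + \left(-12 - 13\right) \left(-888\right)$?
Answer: $15588$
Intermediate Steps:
$76 \left(-42 - 45\right) + \left(-12 - 13\right) \left(-888\right) = 76 \left(-87\right) + \left(-12 - 13\right) \left(-888\right) = -6612 - -22200 = -6612 + 22200 = 15588$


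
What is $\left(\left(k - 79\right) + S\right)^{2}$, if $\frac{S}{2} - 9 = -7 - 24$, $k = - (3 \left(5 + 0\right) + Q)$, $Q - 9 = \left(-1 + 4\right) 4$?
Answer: $25281$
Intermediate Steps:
$Q = 21$ ($Q = 9 + \left(-1 + 4\right) 4 = 9 + 3 \cdot 4 = 9 + 12 = 21$)
$k = -36$ ($k = - (3 \left(5 + 0\right) + 21) = - (3 \cdot 5 + 21) = - (15 + 21) = \left(-1\right) 36 = -36$)
$S = -44$ ($S = 18 + 2 \left(-7 - 24\right) = 18 + 2 \left(-31\right) = 18 - 62 = -44$)
$\left(\left(k - 79\right) + S\right)^{2} = \left(\left(-36 - 79\right) - 44\right)^{2} = \left(-115 - 44\right)^{2} = \left(-159\right)^{2} = 25281$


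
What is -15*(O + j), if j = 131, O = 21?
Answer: -2280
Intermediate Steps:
-15*(O + j) = -15*(21 + 131) = -15*152 = -2280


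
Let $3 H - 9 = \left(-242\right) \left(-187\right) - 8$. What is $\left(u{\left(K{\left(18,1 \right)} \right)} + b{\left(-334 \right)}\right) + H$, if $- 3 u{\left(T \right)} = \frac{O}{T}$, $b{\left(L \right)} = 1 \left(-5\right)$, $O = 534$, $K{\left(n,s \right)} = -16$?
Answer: $\frac{120729}{8} \approx 15091.0$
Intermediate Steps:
$b{\left(L \right)} = -5$
$u{\left(T \right)} = - \frac{178}{T}$ ($u{\left(T \right)} = - \frac{534 \frac{1}{T}}{3} = - \frac{178}{T}$)
$H = 15085$ ($H = 3 + \frac{\left(-242\right) \left(-187\right) - 8}{3} = 3 + \frac{45254 - 8}{3} = 3 + \frac{1}{3} \cdot 45246 = 3 + 15082 = 15085$)
$\left(u{\left(K{\left(18,1 \right)} \right)} + b{\left(-334 \right)}\right) + H = \left(- \frac{178}{-16} - 5\right) + 15085 = \left(\left(-178\right) \left(- \frac{1}{16}\right) - 5\right) + 15085 = \left(\frac{89}{8} - 5\right) + 15085 = \frac{49}{8} + 15085 = \frac{120729}{8}$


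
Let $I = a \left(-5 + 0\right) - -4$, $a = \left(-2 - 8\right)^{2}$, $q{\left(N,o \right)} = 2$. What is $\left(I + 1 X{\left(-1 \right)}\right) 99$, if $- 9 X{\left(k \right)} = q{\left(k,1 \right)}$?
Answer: $-49126$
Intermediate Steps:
$X{\left(k \right)} = - \frac{2}{9}$ ($X{\left(k \right)} = \left(- \frac{1}{9}\right) 2 = - \frac{2}{9}$)
$a = 100$ ($a = \left(-2 - 8\right)^{2} = \left(-10\right)^{2} = 100$)
$I = -496$ ($I = 100 \left(-5 + 0\right) - -4 = 100 \left(-5\right) + 4 = -500 + 4 = -496$)
$\left(I + 1 X{\left(-1 \right)}\right) 99 = \left(-496 + 1 \left(- \frac{2}{9}\right)\right) 99 = \left(-496 - \frac{2}{9}\right) 99 = \left(- \frac{4466}{9}\right) 99 = -49126$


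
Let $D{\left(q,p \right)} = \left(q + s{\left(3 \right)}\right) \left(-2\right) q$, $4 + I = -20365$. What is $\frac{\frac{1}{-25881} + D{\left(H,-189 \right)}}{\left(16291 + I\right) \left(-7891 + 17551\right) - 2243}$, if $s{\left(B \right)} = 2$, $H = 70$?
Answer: $\frac{260880481}{1019600706963} \approx 0.00025587$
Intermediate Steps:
$I = -20369$ ($I = -4 - 20365 = -20369$)
$D{\left(q,p \right)} = q \left(-4 - 2 q\right)$ ($D{\left(q,p \right)} = \left(q + 2\right) \left(-2\right) q = \left(2 + q\right) \left(-2\right) q = \left(-4 - 2 q\right) q = q \left(-4 - 2 q\right)$)
$\frac{\frac{1}{-25881} + D{\left(H,-189 \right)}}{\left(16291 + I\right) \left(-7891 + 17551\right) - 2243} = \frac{\frac{1}{-25881} - 140 \left(2 + 70\right)}{\left(16291 - 20369\right) \left(-7891 + 17551\right) - 2243} = \frac{- \frac{1}{25881} - 140 \cdot 72}{\left(-4078\right) 9660 - 2243} = \frac{- \frac{1}{25881} - 10080}{-39393480 - 2243} = - \frac{260880481}{25881 \left(-39395723\right)} = \left(- \frac{260880481}{25881}\right) \left(- \frac{1}{39395723}\right) = \frac{260880481}{1019600706963}$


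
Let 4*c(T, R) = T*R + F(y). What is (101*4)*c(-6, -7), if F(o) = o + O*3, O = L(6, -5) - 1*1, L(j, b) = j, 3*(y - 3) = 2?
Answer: 18382/3 ≈ 6127.3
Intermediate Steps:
y = 11/3 (y = 3 + (⅓)*2 = 3 + ⅔ = 11/3 ≈ 3.6667)
O = 5 (O = 6 - 1*1 = 6 - 1 = 5)
F(o) = 15 + o (F(o) = o + 5*3 = o + 15 = 15 + o)
c(T, R) = 14/3 + R*T/4 (c(T, R) = (T*R + (15 + 11/3))/4 = (R*T + 56/3)/4 = (56/3 + R*T)/4 = 14/3 + R*T/4)
(101*4)*c(-6, -7) = (101*4)*(14/3 + (¼)*(-7)*(-6)) = 404*(14/3 + 21/2) = 404*(91/6) = 18382/3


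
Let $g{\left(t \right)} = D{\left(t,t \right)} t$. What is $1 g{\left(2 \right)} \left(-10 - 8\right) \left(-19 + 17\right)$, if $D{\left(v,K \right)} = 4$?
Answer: $288$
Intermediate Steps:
$g{\left(t \right)} = 4 t$
$1 g{\left(2 \right)} \left(-10 - 8\right) \left(-19 + 17\right) = 1 \cdot 4 \cdot 2 \left(-10 - 8\right) \left(-19 + 17\right) = 1 \cdot 8 \left(\left(-18\right) \left(-2\right)\right) = 8 \cdot 36 = 288$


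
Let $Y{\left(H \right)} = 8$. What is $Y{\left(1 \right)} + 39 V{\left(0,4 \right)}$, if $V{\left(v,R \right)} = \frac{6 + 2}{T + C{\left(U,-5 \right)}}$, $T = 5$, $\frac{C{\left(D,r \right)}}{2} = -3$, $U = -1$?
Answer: $-304$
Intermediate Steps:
$C{\left(D,r \right)} = -6$ ($C{\left(D,r \right)} = 2 \left(-3\right) = -6$)
$V{\left(v,R \right)} = -8$ ($V{\left(v,R \right)} = \frac{6 + 2}{5 - 6} = \frac{8}{-1} = 8 \left(-1\right) = -8$)
$Y{\left(1 \right)} + 39 V{\left(0,4 \right)} = 8 + 39 \left(-8\right) = 8 - 312 = -304$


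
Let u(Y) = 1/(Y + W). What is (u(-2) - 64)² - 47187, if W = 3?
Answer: -43218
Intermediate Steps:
u(Y) = 1/(3 + Y) (u(Y) = 1/(Y + 3) = 1/(3 + Y))
(u(-2) - 64)² - 47187 = (1/(3 - 2) - 64)² - 47187 = (1/1 - 64)² - 47187 = (1 - 64)² - 47187 = (-63)² - 47187 = 3969 - 47187 = -43218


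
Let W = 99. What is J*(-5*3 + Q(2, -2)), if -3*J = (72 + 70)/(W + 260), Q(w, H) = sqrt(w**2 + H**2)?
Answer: 710/359 - 284*sqrt(2)/1077 ≈ 1.6048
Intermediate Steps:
Q(w, H) = sqrt(H**2 + w**2)
J = -142/1077 (J = -(72 + 70)/(3*(99 + 260)) = -142/(3*359) = -1/3*142/359 = -142/1077 ≈ -0.13185)
J*(-5*3 + Q(2, -2)) = -142*(-5*3 + sqrt((-2)**2 + 2**2))/1077 = -142*(-15 + sqrt(4 + 4))/1077 = -142*(-15 + sqrt(8))/1077 = -142*(-15 + 2*sqrt(2))/1077 = 710/359 - 284*sqrt(2)/1077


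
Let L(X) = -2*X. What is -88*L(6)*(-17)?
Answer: -17952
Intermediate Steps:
-88*L(6)*(-17) = -(-176)*6*(-17) = -88*(-12)*(-17) = 1056*(-17) = -17952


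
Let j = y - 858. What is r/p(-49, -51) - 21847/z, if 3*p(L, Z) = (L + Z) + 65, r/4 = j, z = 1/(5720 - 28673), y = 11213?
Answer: 3510154485/7 ≈ 5.0145e+8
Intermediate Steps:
z = -1/22953 (z = 1/(-22953) = -1/22953 ≈ -4.3567e-5)
j = 10355 (j = 11213 - 858 = 10355)
r = 41420 (r = 4*10355 = 41420)
p(L, Z) = 65/3 + L/3 + Z/3 (p(L, Z) = ((L + Z) + 65)/3 = (65 + L + Z)/3 = 65/3 + L/3 + Z/3)
r/p(-49, -51) - 21847/z = 41420/(65/3 + (1/3)*(-49) + (1/3)*(-51)) - 21847/(-1/22953) = 41420/(65/3 - 49/3 - 17) - 21847*(-22953) = 41420/(-35/3) + 501454191 = 41420*(-3/35) + 501454191 = -24852/7 + 501454191 = 3510154485/7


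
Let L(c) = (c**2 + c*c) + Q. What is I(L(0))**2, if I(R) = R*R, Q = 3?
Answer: 81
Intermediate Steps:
L(c) = 3 + 2*c**2 (L(c) = (c**2 + c*c) + 3 = (c**2 + c**2) + 3 = 2*c**2 + 3 = 3 + 2*c**2)
I(R) = R**2
I(L(0))**2 = ((3 + 2*0**2)**2)**2 = ((3 + 2*0)**2)**2 = ((3 + 0)**2)**2 = (3**2)**2 = 9**2 = 81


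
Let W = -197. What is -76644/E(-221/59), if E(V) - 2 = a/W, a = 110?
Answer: -3774717/71 ≈ -53165.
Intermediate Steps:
E(V) = 284/197 (E(V) = 2 + 110/(-197) = 2 + 110*(-1/197) = 2 - 110/197 = 284/197)
-76644/E(-221/59) = -76644/284/197 = -76644*197/284 = -3774717/71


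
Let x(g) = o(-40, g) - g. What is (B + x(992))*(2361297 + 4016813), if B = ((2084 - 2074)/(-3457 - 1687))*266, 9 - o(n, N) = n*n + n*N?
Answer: 152137303387235/643 ≈ 2.3661e+11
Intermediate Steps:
o(n, N) = 9 - n² - N*n (o(n, N) = 9 - (n*n + n*N) = 9 - (n² + N*n) = 9 + (-n² - N*n) = 9 - n² - N*n)
x(g) = -1591 + 39*g (x(g) = (9 - 1*(-40)² - 1*g*(-40)) - g = (9 - 1*1600 + 40*g) - g = (9 - 1600 + 40*g) - g = (-1591 + 40*g) - g = -1591 + 39*g)
B = -665/1286 (B = (10/(-5144))*266 = (10*(-1/5144))*266 = -5/2572*266 = -665/1286 ≈ -0.51711)
(B + x(992))*(2361297 + 4016813) = (-665/1286 + (-1591 + 39*992))*(2361297 + 4016813) = (-665/1286 + (-1591 + 38688))*6378110 = (-665/1286 + 37097)*6378110 = (47706077/1286)*6378110 = 152137303387235/643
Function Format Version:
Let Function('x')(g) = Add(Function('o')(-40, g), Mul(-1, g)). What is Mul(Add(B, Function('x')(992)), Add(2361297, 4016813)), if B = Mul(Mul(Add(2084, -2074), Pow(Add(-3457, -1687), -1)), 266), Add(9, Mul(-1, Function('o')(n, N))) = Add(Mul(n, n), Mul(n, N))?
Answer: Rational(152137303387235, 643) ≈ 2.3661e+11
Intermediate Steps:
Function('o')(n, N) = Add(9, Mul(-1, Pow(n, 2)), Mul(-1, N, n)) (Function('o')(n, N) = Add(9, Mul(-1, Add(Mul(n, n), Mul(n, N)))) = Add(9, Mul(-1, Add(Pow(n, 2), Mul(N, n)))) = Add(9, Add(Mul(-1, Pow(n, 2)), Mul(-1, N, n))) = Add(9, Mul(-1, Pow(n, 2)), Mul(-1, N, n)))
Function('x')(g) = Add(-1591, Mul(39, g)) (Function('x')(g) = Add(Add(9, Mul(-1, Pow(-40, 2)), Mul(-1, g, -40)), Mul(-1, g)) = Add(Add(9, Mul(-1, 1600), Mul(40, g)), Mul(-1, g)) = Add(Add(9, -1600, Mul(40, g)), Mul(-1, g)) = Add(Add(-1591, Mul(40, g)), Mul(-1, g)) = Add(-1591, Mul(39, g)))
B = Rational(-665, 1286) (B = Mul(Mul(10, Pow(-5144, -1)), 266) = Mul(Mul(10, Rational(-1, 5144)), 266) = Mul(Rational(-5, 2572), 266) = Rational(-665, 1286) ≈ -0.51711)
Mul(Add(B, Function('x')(992)), Add(2361297, 4016813)) = Mul(Add(Rational(-665, 1286), Add(-1591, Mul(39, 992))), Add(2361297, 4016813)) = Mul(Add(Rational(-665, 1286), Add(-1591, 38688)), 6378110) = Mul(Add(Rational(-665, 1286), 37097), 6378110) = Mul(Rational(47706077, 1286), 6378110) = Rational(152137303387235, 643)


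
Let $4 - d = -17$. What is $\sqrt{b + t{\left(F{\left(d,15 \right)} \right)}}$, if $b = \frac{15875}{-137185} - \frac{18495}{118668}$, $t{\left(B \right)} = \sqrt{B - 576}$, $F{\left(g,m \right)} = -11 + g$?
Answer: $\frac{\sqrt{-79970019628746665 + 294467922006828196 i \sqrt{566}}}{542648986} \approx 3.4293 + 3.4687 i$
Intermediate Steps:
$d = 21$ ($d = 4 - -17 = 4 + 17 = 21$)
$t{\left(B \right)} = \sqrt{-576 + B}$
$b = - \frac{294739405}{1085297972}$ ($b = 15875 \left(- \frac{1}{137185}\right) - \frac{6165}{39556} = - \frac{3175}{27437} - \frac{6165}{39556} = - \frac{294739405}{1085297972} \approx -0.27157$)
$\sqrt{b + t{\left(F{\left(d,15 \right)} \right)}} = \sqrt{- \frac{294739405}{1085297972} + \sqrt{-576 + \left(-11 + 21\right)}} = \sqrt{- \frac{294739405}{1085297972} + \sqrt{-576 + 10}} = \sqrt{- \frac{294739405}{1085297972} + \sqrt{-566}} = \sqrt{- \frac{294739405}{1085297972} + i \sqrt{566}}$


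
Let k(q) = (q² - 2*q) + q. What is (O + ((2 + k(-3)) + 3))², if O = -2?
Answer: 225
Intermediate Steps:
k(q) = q² - q
(O + ((2 + k(-3)) + 3))² = (-2 + ((2 - 3*(-1 - 3)) + 3))² = (-2 + ((2 - 3*(-4)) + 3))² = (-2 + ((2 + 12) + 3))² = (-2 + (14 + 3))² = (-2 + 17)² = 15² = 225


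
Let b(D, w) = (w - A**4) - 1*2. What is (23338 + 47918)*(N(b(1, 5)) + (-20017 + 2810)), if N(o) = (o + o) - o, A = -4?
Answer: -1244129760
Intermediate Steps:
b(D, w) = -258 + w (b(D, w) = (w - 1*(-4)**4) - 1*2 = (w - 1*256) - 2 = (w - 256) - 2 = (-256 + w) - 2 = -258 + w)
N(o) = o (N(o) = 2*o - o = o)
(23338 + 47918)*(N(b(1, 5)) + (-20017 + 2810)) = (23338 + 47918)*((-258 + 5) + (-20017 + 2810)) = 71256*(-253 - 17207) = 71256*(-17460) = -1244129760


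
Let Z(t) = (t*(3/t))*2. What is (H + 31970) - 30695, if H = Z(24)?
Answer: 1281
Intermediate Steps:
Z(t) = 6 (Z(t) = 3*2 = 6)
H = 6
(H + 31970) - 30695 = (6 + 31970) - 30695 = 31976 - 30695 = 1281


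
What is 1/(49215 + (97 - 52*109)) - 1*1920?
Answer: -83796479/43644 ≈ -1920.0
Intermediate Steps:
1/(49215 + (97 - 52*109)) - 1*1920 = 1/(49215 + (97 - 5668)) - 1920 = 1/(49215 - 5571) - 1920 = 1/43644 - 1920 = -83796479/43644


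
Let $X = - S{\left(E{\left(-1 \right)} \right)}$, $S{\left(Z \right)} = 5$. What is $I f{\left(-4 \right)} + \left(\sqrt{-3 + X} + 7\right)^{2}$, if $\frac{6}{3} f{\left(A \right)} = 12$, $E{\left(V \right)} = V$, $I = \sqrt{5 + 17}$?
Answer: $41 + 6 \sqrt{22} + 28 i \sqrt{2} \approx 69.142 + 39.598 i$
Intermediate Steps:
$I = \sqrt{22} \approx 4.6904$
$X = -5$ ($X = \left(-1\right) 5 = -5$)
$f{\left(A \right)} = 6$ ($f{\left(A \right)} = \frac{1}{2} \cdot 12 = 6$)
$I f{\left(-4 \right)} + \left(\sqrt{-3 + X} + 7\right)^{2} = \sqrt{22} \cdot 6 + \left(\sqrt{-3 - 5} + 7\right)^{2} = 6 \sqrt{22} + \left(\sqrt{-8} + 7\right)^{2} = 6 \sqrt{22} + \left(2 i \sqrt{2} + 7\right)^{2} = 6 \sqrt{22} + \left(7 + 2 i \sqrt{2}\right)^{2} = \left(7 + 2 i \sqrt{2}\right)^{2} + 6 \sqrt{22}$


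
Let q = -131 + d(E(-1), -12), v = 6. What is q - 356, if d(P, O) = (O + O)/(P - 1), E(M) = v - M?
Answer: -491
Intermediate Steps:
E(M) = 6 - M
d(P, O) = 2*O/(-1 + P) (d(P, O) = (2*O)/(-1 + P) = 2*O/(-1 + P))
q = -135 (q = -131 + 2*(-12)/(-1 + (6 - 1*(-1))) = -131 + 2*(-12)/(-1 + (6 + 1)) = -131 + 2*(-12)/(-1 + 7) = -131 + 2*(-12)/6 = -131 + 2*(-12)*(1/6) = -131 - 4 = -135)
q - 356 = -135 - 356 = -491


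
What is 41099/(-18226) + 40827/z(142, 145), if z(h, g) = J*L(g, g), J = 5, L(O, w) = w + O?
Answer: 171129838/6606925 ≈ 25.902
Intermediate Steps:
L(O, w) = O + w
z(h, g) = 10*g (z(h, g) = 5*(g + g) = 5*(2*g) = 10*g)
41099/(-18226) + 40827/z(142, 145) = 41099/(-18226) + 40827/((10*145)) = 41099*(-1/18226) + 40827/1450 = -41099/18226 + 40827*(1/1450) = -41099/18226 + 40827/1450 = 171129838/6606925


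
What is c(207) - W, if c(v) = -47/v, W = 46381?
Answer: -9600914/207 ≈ -46381.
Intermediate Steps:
c(207) - W = -47/207 - 1*46381 = -47*1/207 - 46381 = -47/207 - 46381 = -9600914/207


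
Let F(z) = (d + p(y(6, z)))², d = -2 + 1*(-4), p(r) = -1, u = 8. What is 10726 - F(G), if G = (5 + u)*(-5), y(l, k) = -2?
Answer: 10677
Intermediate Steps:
d = -6 (d = -2 - 4 = -6)
G = -65 (G = (5 + 8)*(-5) = 13*(-5) = -65)
F(z) = 49 (F(z) = (-6 - 1)² = (-7)² = 49)
10726 - F(G) = 10726 - 1*49 = 10726 - 49 = 10677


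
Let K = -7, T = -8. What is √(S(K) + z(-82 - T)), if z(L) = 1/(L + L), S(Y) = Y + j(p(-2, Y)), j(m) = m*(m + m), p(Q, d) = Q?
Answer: 7*√111/74 ≈ 0.99662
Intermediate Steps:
j(m) = 2*m² (j(m) = m*(2*m) = 2*m²)
S(Y) = 8 + Y (S(Y) = Y + 2*(-2)² = Y + 2*4 = Y + 8 = 8 + Y)
z(L) = 1/(2*L)
√(S(K) + z(-82 - T)) = √((8 - 7) + 1/(2*(-82 - 1*(-8)))) = √(1 + 1/(2*(-82 + 8))) = √(1 + (½)/(-74)) = √(1 + (½)*(-1/74)) = √(1 - 1/148) = √(147/148) = 7*√111/74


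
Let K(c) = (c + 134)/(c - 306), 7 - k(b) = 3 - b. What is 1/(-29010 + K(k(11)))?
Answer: -291/8442059 ≈ -3.4470e-5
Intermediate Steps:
k(b) = 4 + b (k(b) = 7 - (3 - b) = 7 + (-3 + b) = 4 + b)
K(c) = (134 + c)/(-306 + c)
1/(-29010 + K(k(11))) = 1/(-29010 + (134 + (4 + 11))/(-306 + (4 + 11))) = 1/(-29010 + (134 + 15)/(-306 + 15)) = 1/(-29010 + 149/(-291)) = 1/(-29010 - 1/291*149) = 1/(-29010 - 149/291) = 1/(-8442059/291) = -291/8442059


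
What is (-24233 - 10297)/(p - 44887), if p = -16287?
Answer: 17265/30587 ≈ 0.56446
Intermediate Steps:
(-24233 - 10297)/(p - 44887) = (-24233 - 10297)/(-16287 - 44887) = -34530/(-61174) = -34530*(-1/61174) = 17265/30587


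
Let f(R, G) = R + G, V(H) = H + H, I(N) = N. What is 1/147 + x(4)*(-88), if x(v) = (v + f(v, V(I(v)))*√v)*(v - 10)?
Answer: 2173249/147 ≈ 14784.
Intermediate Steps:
V(H) = 2*H
f(R, G) = G + R
x(v) = (-10 + v)*(v + 3*v^(3/2)) (x(v) = (v + (2*v + v)*√v)*(v - 10) = (v + (3*v)*√v)*(-10 + v) = (v + 3*v^(3/2))*(-10 + v) = (-10 + v)*(v + 3*v^(3/2)))
1/147 + x(4)*(-88) = 1/147 + (4² - 30*4^(3/2) - 10*4 + 3*4^(5/2))*(-88) = 1/147 + (16 - 30*8 - 40 + 3*32)*(-88) = 1/147 + (16 - 240 - 40 + 96)*(-88) = 1/147 - 168*(-88) = 1/147 + 14784 = 2173249/147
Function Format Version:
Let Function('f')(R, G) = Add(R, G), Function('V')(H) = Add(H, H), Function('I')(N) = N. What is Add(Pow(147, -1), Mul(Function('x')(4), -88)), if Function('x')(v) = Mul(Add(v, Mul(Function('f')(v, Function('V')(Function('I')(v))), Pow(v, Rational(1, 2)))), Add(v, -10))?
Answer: Rational(2173249, 147) ≈ 14784.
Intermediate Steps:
Function('V')(H) = Mul(2, H)
Function('f')(R, G) = Add(G, R)
Function('x')(v) = Mul(Add(-10, v), Add(v, Mul(3, Pow(v, Rational(3, 2))))) (Function('x')(v) = Mul(Add(v, Mul(Add(Mul(2, v), v), Pow(v, Rational(1, 2)))), Add(v, -10)) = Mul(Add(v, Mul(Mul(3, v), Pow(v, Rational(1, 2)))), Add(-10, v)) = Mul(Add(v, Mul(3, Pow(v, Rational(3, 2)))), Add(-10, v)) = Mul(Add(-10, v), Add(v, Mul(3, Pow(v, Rational(3, 2))))))
Add(Pow(147, -1), Mul(Function('x')(4), -88)) = Add(Pow(147, -1), Mul(Add(Pow(4, 2), Mul(-30, Pow(4, Rational(3, 2))), Mul(-10, 4), Mul(3, Pow(4, Rational(5, 2)))), -88)) = Add(Rational(1, 147), Mul(Add(16, Mul(-30, 8), -40, Mul(3, 32)), -88)) = Add(Rational(1, 147), Mul(Add(16, -240, -40, 96), -88)) = Add(Rational(1, 147), Mul(-168, -88)) = Add(Rational(1, 147), 14784) = Rational(2173249, 147)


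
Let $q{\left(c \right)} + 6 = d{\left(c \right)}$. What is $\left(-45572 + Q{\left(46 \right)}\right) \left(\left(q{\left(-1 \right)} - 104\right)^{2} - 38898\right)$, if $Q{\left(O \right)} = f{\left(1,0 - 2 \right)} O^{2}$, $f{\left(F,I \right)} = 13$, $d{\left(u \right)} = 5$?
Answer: $503497872$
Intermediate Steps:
$q{\left(c \right)} = -1$ ($q{\left(c \right)} = -6 + 5 = -1$)
$Q{\left(O \right)} = 13 O^{2}$
$\left(-45572 + Q{\left(46 \right)}\right) \left(\left(q{\left(-1 \right)} - 104\right)^{2} - 38898\right) = \left(-45572 + 13 \cdot 46^{2}\right) \left(\left(-1 - 104\right)^{2} - 38898\right) = \left(-45572 + 13 \cdot 2116\right) \left(\left(-105\right)^{2} - 38898\right) = \left(-45572 + 27508\right) \left(11025 - 38898\right) = \left(-18064\right) \left(-27873\right) = 503497872$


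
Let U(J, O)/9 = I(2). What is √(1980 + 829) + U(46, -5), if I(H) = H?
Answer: 71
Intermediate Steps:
U(J, O) = 18 (U(J, O) = 9*2 = 18)
√(1980 + 829) + U(46, -5) = √(1980 + 829) + 18 = √2809 + 18 = 53 + 18 = 71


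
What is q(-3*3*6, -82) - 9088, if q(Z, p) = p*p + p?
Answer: -2446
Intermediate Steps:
q(Z, p) = p + p² (q(Z, p) = p² + p = p + p²)
q(-3*3*6, -82) - 9088 = -82*(1 - 82) - 9088 = -82*(-81) - 9088 = 6642 - 9088 = -2446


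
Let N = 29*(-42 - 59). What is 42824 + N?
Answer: 39895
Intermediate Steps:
N = -2929 (N = 29*(-101) = -2929)
42824 + N = 42824 - 2929 = 39895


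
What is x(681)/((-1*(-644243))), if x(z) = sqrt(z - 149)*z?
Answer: 1362*sqrt(133)/644243 ≈ 0.024381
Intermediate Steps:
x(z) = z*sqrt(-149 + z) (x(z) = sqrt(-149 + z)*z = z*sqrt(-149 + z))
x(681)/((-1*(-644243))) = (681*sqrt(-149 + 681))/((-1*(-644243))) = (681*sqrt(532))/644243 = (681*(2*sqrt(133)))*(1/644243) = (1362*sqrt(133))*(1/644243) = 1362*sqrt(133)/644243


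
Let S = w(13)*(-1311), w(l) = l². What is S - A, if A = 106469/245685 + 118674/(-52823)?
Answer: -261393546648122/1179801705 ≈ -2.2156e+5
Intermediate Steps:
A = -2139309973/1179801705 (A = 106469*(1/245685) + 118674*(-1/52823) = 9679/22335 - 118674/52823 = -2139309973/1179801705 ≈ -1.8133)
S = -221559 (S = 13²*(-1311) = 169*(-1311) = -221559)
S - A = -221559 - 1*(-2139309973/1179801705) = -221559 + 2139309973/1179801705 = -261393546648122/1179801705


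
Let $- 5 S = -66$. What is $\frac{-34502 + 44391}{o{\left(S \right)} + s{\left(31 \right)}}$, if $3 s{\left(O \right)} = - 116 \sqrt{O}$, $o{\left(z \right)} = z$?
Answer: $- \frac{14685165}{5194598} - \frac{21508575 \sqrt{31}}{2597299} \approx -48.934$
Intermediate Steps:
$S = \frac{66}{5}$ ($S = \left(- \frac{1}{5}\right) \left(-66\right) = \frac{66}{5} \approx 13.2$)
$s{\left(O \right)} = - \frac{116 \sqrt{O}}{3}$ ($s{\left(O \right)} = \frac{\left(-116\right) \sqrt{O}}{3} = - \frac{116 \sqrt{O}}{3}$)
$\frac{-34502 + 44391}{o{\left(S \right)} + s{\left(31 \right)}} = \frac{-34502 + 44391}{\frac{66}{5} - \frac{116 \sqrt{31}}{3}} = \frac{9889}{\frac{66}{5} - \frac{116 \sqrt{31}}{3}}$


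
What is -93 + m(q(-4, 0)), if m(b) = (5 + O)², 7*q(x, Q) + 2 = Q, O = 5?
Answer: 7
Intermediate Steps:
q(x, Q) = -2/7 + Q/7
m(b) = 100 (m(b) = (5 + 5)² = 10² = 100)
-93 + m(q(-4, 0)) = -93 + 100 = 7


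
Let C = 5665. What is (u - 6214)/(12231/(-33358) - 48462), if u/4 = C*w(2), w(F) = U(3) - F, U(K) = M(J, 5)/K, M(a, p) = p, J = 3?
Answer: 1377752116/4849822881 ≈ 0.28408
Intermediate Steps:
U(K) = 5/K
w(F) = 5/3 - F
u = -22660/3 (u = 4*(5665*(5/3 - 1*2)) = 4*(5665*(5/3 - 2)) = 4*(5665*(-1/3)) = 4*(-5665/3) = -22660/3 ≈ -7553.3)
(u - 6214)/(12231/(-33358) - 48462) = (-22660/3 - 6214)/(12231/(-33358) - 48462) = -41302/(3*(12231*(-1/33358) - 48462)) = -41302/(3*(-12231/33358 - 48462)) = -41302/(3*(-1616607627/33358)) = -41302/3*(-33358/1616607627) = 1377752116/4849822881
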